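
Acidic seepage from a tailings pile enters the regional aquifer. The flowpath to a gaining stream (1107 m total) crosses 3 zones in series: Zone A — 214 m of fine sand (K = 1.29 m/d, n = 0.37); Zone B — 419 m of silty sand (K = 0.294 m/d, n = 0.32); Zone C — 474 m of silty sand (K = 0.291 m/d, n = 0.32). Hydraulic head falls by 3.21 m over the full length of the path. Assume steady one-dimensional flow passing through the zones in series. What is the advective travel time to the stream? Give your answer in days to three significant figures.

Continuity: the same q passes through each zone, so ΔH = q·Σ(L_j/K_j) — the zones act as resistances in series.
Σ(L/K) = 214/1.29 + 419/0.294 + 474/0.291 = 165.9 + 1425 + 1629 = 3220 d
q = ΔH / Σ(L/K) = 3.21 / 3220 = 9.969e-4 m/d (same in every zone)
Zone A: v = q/n = 9.969e-4/0.37 = 0.002694 m/d → t_A = 214/0.002694 = 79420 d
Zone B: v = q/n = 9.969e-4/0.32 = 0.003115 m/d → t_B = 419/0.003115 = 134500 d
Zone C: v = q/n = 9.969e-4/0.32 = 0.003115 m/d → t_C = 474/0.003115 = 152100 d
Total t = 79420 + 134500 + 152100 = 366100 d

366000 days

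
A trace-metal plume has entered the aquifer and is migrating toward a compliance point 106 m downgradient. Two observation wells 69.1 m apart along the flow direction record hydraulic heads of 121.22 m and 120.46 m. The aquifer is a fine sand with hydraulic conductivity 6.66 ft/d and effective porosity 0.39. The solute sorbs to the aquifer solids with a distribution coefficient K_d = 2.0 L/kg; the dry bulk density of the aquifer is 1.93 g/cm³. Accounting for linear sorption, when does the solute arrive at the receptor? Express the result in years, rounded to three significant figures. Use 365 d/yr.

55.3 years

Hydraulic gradient i = (121.22 − 120.46) / 69.1 = 0.76 / 69.1 = 0.01100
K = 6.66 ft/d × 0.3048 = 2.030 m/d
q = Ki = 2.030 × 0.01100 = 0.02233 m/d
v = Ki/n = 2.030·0.01100/0.39 = 0.05725 m/d
Retardation R = 1 + ρ_b·K_d/n = 1 + 1.93×2.0/0.39 = 10.90
Contaminant velocity v_c = v/R = 0.05725/10.90 = 0.005253 m/d
t = L/v_c = 106/0.005253 = 20180 d
   = 20180/365 = 55.3 yr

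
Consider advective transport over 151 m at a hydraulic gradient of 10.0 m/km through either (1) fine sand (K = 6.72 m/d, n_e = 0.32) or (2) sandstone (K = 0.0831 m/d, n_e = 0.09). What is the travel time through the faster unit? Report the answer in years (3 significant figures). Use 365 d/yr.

Unit 1 (fine sand): v = 6.72×0.010/0.32 = 0.2100 m/d, t = 151/0.2100 = 719.0 d
Unit 2 (sandstone): v = 0.0831×0.010/0.09 = 0.009233 m/d, t = 151/0.009233 = 16350 d
Faster: 719.0 d / 365 = 1.97 yr

1.97 years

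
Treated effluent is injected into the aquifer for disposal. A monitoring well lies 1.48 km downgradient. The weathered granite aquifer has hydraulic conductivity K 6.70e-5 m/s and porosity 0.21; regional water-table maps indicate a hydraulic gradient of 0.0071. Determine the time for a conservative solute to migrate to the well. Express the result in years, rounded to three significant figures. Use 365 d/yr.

K = 6.70e-5 m/s × 86400 s/d = 5.789 m/d
Darcy flux q = K·i = 5.789 × 0.0071 = 0.04110 m/d
v = Ki/n = 5.789·0.0071/0.21 = 0.1957 m/d
L = 1.48 km = 1480 m
t = L / v = 1480 / 0.1957 = 7562 d
   = 7562 / 365 = 20.7 yr

20.7 years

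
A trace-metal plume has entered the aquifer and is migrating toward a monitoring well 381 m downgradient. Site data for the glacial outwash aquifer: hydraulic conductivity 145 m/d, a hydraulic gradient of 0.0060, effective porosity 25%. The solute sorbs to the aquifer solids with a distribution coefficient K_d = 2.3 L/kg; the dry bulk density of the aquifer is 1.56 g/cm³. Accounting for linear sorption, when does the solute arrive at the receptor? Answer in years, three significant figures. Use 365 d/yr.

Darcy flux q = K·i = 145 × 0.0060 = 0.8700 m/d
v = Ki/n = 145·0.0060/0.25 = 3.480 m/d
Retardation R = 1 + ρ_b·K_d/n = 1 + 1.56×2.3/0.25 = 15.35
Contaminant velocity v_c = v/R = 3.480/15.35 = 0.2267 m/d
t = L/v_c = 381/0.2267 = 1681 d
   = 1681/365 = 4.60 yr

4.60 years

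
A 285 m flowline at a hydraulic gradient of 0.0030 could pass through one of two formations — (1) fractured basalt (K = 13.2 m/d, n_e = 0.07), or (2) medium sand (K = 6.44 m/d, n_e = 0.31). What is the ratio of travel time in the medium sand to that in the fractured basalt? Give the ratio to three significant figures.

Unit 1 (fractured basalt): v = 13.2×0.0030/0.07 = 0.5657 m/d, t = 285/0.5657 = 503.8 d
Unit 2 (medium sand): v = 6.44×0.0030/0.31 = 0.06232 m/d, t = 285/0.06232 = 4573 d
t(medium sand) / t(fractured basalt) = 4573/503.8 = 9.08

9.08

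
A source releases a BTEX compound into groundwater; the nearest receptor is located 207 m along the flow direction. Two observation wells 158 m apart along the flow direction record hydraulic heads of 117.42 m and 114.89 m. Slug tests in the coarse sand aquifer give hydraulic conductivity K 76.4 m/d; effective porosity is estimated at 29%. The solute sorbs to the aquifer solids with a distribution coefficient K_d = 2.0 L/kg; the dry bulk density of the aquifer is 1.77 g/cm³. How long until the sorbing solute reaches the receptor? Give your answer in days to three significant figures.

Hydraulic gradient i = (117.42 − 114.89) / 158 = 2.53 / 158 = 0.01601
Specific discharge q = 76.4 × 0.01601 = 1.223 m/d
v = Ki/n = 76.4·0.01601/0.29 = 4.219 m/d
Retardation R = 1 + ρ_b·K_d/n = 1 + 1.77×2.0/0.29 = 13.21
Contaminant velocity v_c = v/R = 4.219/13.21 = 0.3194 m/d
t = L/v_c = 207/0.3194 = 648.1 d

648 days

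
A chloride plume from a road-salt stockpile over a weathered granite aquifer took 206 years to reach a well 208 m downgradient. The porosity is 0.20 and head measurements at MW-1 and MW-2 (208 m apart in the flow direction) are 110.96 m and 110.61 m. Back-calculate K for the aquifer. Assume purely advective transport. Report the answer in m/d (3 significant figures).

Hydraulic gradient i = (110.96 − 110.61) / 208 = 0.35 / 208 = 0.001683
t = 206 years = 75190 d
v = L / t = 208 / 75190 = 0.002766 m/d
K = v · n / i = 0.002766 × 0.20 / 0.001683 = 0.329 m/d

0.329 m/d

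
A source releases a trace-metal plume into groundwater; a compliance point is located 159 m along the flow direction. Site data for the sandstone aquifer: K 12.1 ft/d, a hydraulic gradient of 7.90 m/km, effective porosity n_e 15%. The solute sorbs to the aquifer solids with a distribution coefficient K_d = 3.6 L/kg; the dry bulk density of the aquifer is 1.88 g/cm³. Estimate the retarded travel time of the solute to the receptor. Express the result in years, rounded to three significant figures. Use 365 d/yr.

103 years

K = 12.1 ft/d × 0.3048 = 3.688 m/d
q = Ki = 3.688 × 0.0079 = 0.02914 m/d
v = Ki/n = 3.688·0.0079/0.15 = 0.1942 m/d
Retardation R = 1 + ρ_b·K_d/n = 1 + 1.88×3.6/0.15 = 46.12
Contaminant velocity v_c = v/R = 0.1942/46.12 = 0.004212 m/d
t = L/v_c = 159/0.004212 = 37750 d
   = 37750/365 = 103 yr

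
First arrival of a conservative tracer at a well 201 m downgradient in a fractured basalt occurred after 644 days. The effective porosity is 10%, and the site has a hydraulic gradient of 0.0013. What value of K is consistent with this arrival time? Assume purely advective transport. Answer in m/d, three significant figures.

24.0 m/d

v = L / t = 201 / 644 = 0.3121 m/d
K = v · n / i = 0.3121 × 0.10 / 0.0013 = 24.0 m/d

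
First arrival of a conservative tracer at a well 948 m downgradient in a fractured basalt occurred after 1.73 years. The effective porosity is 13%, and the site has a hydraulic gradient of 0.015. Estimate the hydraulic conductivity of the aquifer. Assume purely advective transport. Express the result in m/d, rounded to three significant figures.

t = 1.73 years = 631.5 d
v = L / t = 948 / 631.5 = 1.501 m/d
K = v · n / i = 1.501 × 0.13 / 0.015 = 13.0 m/d

13.0 m/d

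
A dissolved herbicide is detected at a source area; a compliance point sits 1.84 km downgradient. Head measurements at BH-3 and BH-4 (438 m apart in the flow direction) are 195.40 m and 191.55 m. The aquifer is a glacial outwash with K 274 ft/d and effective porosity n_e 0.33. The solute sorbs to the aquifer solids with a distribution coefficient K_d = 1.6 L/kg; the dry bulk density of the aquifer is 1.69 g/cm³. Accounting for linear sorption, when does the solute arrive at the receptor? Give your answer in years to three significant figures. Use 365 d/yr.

20.8 years

Hydraulic gradient i = (195.40 − 191.55) / 438 = 3.85 / 438 = 0.008790
K = 274 ft/d × 0.3048 = 83.52 m/d
q = Ki = 83.52 × 0.008790 = 0.7341 m/d
Seepage velocity v = q / n = 0.7341 / 0.33 = 2.225 m/d
Retardation R = 1 + ρ_b·K_d/n = 1 + 1.69×1.6/0.33 = 9.194
Contaminant velocity v_c = v/R = 2.225/9.194 = 0.2420 m/d
L = 1.84 km = 1840 m
t = L/v_c = 1840/0.2420 = 7605 d
   = 7605/365 = 20.8 yr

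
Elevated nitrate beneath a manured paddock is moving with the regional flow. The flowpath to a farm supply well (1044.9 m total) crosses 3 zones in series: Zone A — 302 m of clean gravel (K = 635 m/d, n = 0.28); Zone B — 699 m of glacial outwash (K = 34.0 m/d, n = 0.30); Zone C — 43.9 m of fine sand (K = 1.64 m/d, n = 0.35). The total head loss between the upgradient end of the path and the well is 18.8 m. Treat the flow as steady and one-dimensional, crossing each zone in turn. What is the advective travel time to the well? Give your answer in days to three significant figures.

787 days

Steady 1-D flow in series ⇒ the Darcy flux q is identical in every zone and the zone head losses add (resistances L/K in series).
Σ(L/K) = 302/635 + 699/34.0 + 43.9/1.64 = 0.4756 + 20.56 + 26.77 = 47.80 d
q = ΔH / Σ(L/K) = 18.8 / 47.80 = 0.3933 m/d (same in every zone)
Zone A: v = q/n = 0.3933/0.28 = 1.405 m/d → t_A = 302/1.405 = 215.0 d
Zone B: v = q/n = 0.3933/0.30 = 1.311 m/d → t_B = 699/1.311 = 533.2 d
Zone C: v = q/n = 0.3933/0.35 = 1.124 m/d → t_C = 43.9/1.124 = 39.07 d
Total t = 215.0 + 533.2 + 39.07 = 787.3 d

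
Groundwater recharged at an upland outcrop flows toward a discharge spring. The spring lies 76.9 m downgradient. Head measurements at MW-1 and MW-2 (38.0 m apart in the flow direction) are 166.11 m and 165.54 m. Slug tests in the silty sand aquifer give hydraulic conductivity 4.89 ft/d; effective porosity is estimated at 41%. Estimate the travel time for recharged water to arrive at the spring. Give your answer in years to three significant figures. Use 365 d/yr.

3.86 years

Hydraulic gradient i = (166.11 − 165.54) / 38.0 = 0.57 / 38.0 = 0.01500
K = 4.89 ft/d × 0.3048 = 1.490 m/d
Specific discharge q = 1.490 × 0.01500 = 0.02236 m/d
v_s = q/n_e = 0.02236/0.41 = 0.05453 m/d
t = L / v = 76.9 / 0.05453 = 1410 d
   = 1410 / 365 = 3.86 yr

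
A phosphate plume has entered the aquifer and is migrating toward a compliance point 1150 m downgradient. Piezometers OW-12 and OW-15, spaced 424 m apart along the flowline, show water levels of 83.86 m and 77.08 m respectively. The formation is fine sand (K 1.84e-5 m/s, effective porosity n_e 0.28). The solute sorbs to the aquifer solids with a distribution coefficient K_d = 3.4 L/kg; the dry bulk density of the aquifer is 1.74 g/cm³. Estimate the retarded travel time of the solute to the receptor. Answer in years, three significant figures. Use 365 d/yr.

768 years

Hydraulic gradient i = (83.86 − 77.08) / 424 = 6.78 / 424 = 0.01599
K = 1.84e-5 m/s × 86400 s/d = 1.590 m/d
Darcy flux q = K·i = 1.590 × 0.01599 = 0.02542 m/d
Average linear velocity = 0.02542 / 0.28 = 0.09079 m/d
Retardation R = 1 + ρ_b·K_d/n = 1 + 1.74×3.4/0.28 = 22.13
Contaminant velocity v_c = v/R = 0.09079/22.13 = 0.004103 m/d
t = L/v_c = 1150/0.004103 = 280300 d
   = 280300/365 = 768 yr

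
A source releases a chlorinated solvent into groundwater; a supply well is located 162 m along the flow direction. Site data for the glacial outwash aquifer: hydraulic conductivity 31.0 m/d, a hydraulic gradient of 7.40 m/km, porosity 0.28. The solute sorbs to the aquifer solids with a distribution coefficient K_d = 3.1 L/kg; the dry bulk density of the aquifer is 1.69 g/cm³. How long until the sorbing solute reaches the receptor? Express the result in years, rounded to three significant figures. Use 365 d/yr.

10.7 years

Specific discharge q = 31.0 × 0.0074 = 0.2294 m/d
Seepage velocity v = q / n = 0.2294 / 0.28 = 0.8193 m/d
Retardation R = 1 + ρ_b·K_d/n = 1 + 1.69×3.1/0.28 = 19.71
Contaminant velocity v_c = v/R = 0.8193/19.71 = 0.04157 m/d
t = L/v_c = 162/0.04157 = 3897 d
   = 3897/365 = 10.7 yr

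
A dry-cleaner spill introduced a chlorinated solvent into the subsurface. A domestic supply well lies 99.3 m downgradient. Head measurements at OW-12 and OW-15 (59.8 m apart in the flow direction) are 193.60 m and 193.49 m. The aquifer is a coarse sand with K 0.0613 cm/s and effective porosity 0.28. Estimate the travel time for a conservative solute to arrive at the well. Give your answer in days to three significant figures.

Hydraulic gradient i = (193.60 − 193.49) / 59.8 = 0.11 / 59.8 = 0.001839
K = 0.0613 cm/s × 864 = 52.96 m/d
Specific discharge q = 52.96 × 0.001839 = 0.09742 m/d
Average linear velocity = 0.09742 / 0.28 = 0.3479 m/d
t = L / v = 99.3 / 0.3479 = 285.4 d

285 days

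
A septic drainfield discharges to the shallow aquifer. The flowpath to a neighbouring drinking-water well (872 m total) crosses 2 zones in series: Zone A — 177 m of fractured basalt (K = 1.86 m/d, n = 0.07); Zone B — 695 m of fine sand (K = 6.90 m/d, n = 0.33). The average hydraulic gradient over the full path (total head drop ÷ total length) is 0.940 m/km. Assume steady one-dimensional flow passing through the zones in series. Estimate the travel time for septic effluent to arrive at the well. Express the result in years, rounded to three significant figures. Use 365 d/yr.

158 years

Steady 1-D flow in series ⇒ the Darcy flux q is identical in every zone and the zone head losses add (resistances L/K in series).
Σ(L/K) = 177/1.86 + 695/6.90 = 95.16 + 100.7 = 195.9 d
K_eq = L_total / Σ(L/K) = 872 / 195.9 = 4.452 m/d
q = K_eq · i = 4.452 × 9.4e-4 = 0.004184 m/d (same in every zone)
Zone A: v = q/n = 0.004184/0.07 = 0.05978 m/d → t_A = 177/0.05978 = 2961 d
Zone B: v = q/n = 0.004184/0.33 = 0.01268 m/d → t_B = 695/0.01268 = 54810 d
Total t = 2961 + 54810 = 57770 d
   = 57770 / 365 = 158 yr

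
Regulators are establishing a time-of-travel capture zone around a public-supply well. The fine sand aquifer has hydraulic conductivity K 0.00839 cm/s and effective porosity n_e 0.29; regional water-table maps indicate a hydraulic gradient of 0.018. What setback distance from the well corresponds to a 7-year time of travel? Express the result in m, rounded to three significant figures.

K = 0.00839 cm/s × 864 = 7.249 m/d
Specific discharge q = 7.249 × 0.018 = 0.1305 m/d
v_s = q/n_e = 0.1305/0.29 = 0.4499 m/d
T = 7 yr × 365 = 2555 d
L = v × T = 0.4499 × 2555 = 1150 m

1150 m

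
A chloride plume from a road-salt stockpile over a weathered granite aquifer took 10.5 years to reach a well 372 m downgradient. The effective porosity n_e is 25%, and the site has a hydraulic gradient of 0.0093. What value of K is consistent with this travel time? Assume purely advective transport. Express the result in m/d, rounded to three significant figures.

2.61 m/d

t = 10.5 years = 3833 d
v = L / t = 372 / 3833 = 0.09706 m/d
K = v · n / i = 0.09706 × 0.25 / 0.0093 = 2.61 m/d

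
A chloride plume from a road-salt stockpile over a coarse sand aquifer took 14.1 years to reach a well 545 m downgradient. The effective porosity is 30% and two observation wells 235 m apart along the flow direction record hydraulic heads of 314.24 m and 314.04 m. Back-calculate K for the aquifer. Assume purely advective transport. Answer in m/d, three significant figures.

Hydraulic gradient i = (314.24 − 314.04) / 235 = 0.20 / 235 = 8.511e-4
t = 14.1 years = 5147 d
v = L / t = 545 / 5147 = 0.1059 m/d
K = v · n / i = 0.1059 × 0.30 / 8.511e-4 = 37.3 m/d

37.3 m/d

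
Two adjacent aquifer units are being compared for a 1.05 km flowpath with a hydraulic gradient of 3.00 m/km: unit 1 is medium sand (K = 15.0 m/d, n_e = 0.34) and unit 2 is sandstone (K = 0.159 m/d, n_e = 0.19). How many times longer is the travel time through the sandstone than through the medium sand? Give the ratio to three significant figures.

Unit 1 (medium sand): v = 15.0×0.0030/0.34 = 0.1324 m/d, t = 1050/0.1324 = 7933 d
Unit 2 (sandstone): v = 0.159×0.0030/0.19 = 0.002511 m/d, t = 1050/0.002511 = 418200 d
t(sandstone) / t(medium sand) = 418200/7933 = 52.7

52.7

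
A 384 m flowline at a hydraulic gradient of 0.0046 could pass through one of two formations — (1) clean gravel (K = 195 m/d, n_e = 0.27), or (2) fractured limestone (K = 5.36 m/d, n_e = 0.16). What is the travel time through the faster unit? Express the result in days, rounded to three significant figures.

116 days

Unit 1 (clean gravel): v = 195×0.0046/0.27 = 3.322 m/d, t = 384/3.322 = 115.6 d
Unit 2 (fractured limestone): v = 5.36×0.0046/0.16 = 0.1541 m/d, t = 384/0.1541 = 2492 d
Faster unit: t = 116 d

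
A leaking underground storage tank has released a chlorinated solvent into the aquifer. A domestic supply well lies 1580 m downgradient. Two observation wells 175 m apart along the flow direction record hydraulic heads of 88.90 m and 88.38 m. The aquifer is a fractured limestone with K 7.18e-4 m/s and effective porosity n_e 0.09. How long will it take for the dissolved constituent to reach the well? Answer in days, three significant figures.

771 days

Hydraulic gradient i = (88.90 − 88.38) / 175 = 0.52 / 175 = 0.002971
K = 7.18e-4 m/s × 86400 s/d = 62.04 m/d
Darcy flux q = K·i = 62.04 × 0.002971 = 0.1843 m/d
Average linear velocity = 0.1843 / 0.09 = 2.048 m/d
t = L / v = 1580 / 2.048 = 771.4 d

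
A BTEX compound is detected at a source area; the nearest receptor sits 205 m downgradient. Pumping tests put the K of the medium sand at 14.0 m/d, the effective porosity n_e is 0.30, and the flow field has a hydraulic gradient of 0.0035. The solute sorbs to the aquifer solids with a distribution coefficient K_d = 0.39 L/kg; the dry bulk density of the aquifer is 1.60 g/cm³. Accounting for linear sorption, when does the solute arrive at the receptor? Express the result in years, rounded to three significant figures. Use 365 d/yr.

Darcy flux q = K·i = 14.0 × 0.0035 = 0.04900 m/d
v_s = q/n_e = 0.04900/0.30 = 0.1633 m/d
Retardation R = 1 + ρ_b·K_d/n = 1 + 1.60×0.39/0.30 = 3.080
Contaminant velocity v_c = v/R = 0.1633/3.080 = 0.05303 m/d
t = L/v_c = 205/0.05303 = 3866 d
   = 3866/365 = 10.6 yr

10.6 years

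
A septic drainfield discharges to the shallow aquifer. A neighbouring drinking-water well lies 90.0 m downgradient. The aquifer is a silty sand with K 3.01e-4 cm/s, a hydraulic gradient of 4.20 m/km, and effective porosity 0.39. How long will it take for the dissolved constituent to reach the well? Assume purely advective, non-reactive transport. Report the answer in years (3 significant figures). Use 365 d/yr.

K = 3.01e-4 cm/s × 864 = 0.2601 m/d
Darcy flux q = K·i = 0.2601 × 0.0042 = 0.001092 m/d
v = Ki/n = 0.2601·0.0042/0.39 = 0.002801 m/d
t = L / v = 90.0 / 0.002801 = 32130 d
   = 32130 / 365 = 88.0 yr

88.0 years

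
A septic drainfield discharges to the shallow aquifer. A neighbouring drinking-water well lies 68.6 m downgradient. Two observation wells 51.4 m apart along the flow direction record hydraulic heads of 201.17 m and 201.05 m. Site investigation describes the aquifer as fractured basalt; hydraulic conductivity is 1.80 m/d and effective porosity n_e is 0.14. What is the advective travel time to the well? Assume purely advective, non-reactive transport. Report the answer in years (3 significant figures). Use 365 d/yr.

Hydraulic gradient i = (201.17 − 201.05) / 51.4 = 0.12 / 51.4 = 0.002335
q = Ki = 1.80 × 0.002335 = 0.004202 m/d
v_s = q/n_e = 0.004202/0.14 = 0.03002 m/d
t = L / v = 68.6 / 0.03002 = 2285 d
   = 2285 / 365 = 6.26 yr

6.26 years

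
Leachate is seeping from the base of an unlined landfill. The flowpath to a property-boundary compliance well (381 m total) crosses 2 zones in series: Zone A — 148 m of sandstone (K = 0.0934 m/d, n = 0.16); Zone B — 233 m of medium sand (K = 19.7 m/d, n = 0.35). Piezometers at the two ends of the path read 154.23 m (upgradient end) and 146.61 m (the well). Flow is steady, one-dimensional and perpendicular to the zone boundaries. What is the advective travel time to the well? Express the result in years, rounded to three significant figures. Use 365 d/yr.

60.4 years

Total head drop ΔH = 154.23 − 146.61 = 7.62 m
Continuity: the same q passes through each zone, so ΔH = q·Σ(L_j/K_j) — the zones act as resistances in series.
Σ(L/K) = 148/0.0934 + 233/19.7 = 1585 + 11.83 = 1596 d
q = ΔH / Σ(L/K) = 7.62 / 1596 = 0.004773 m/d (same in every zone)
Zone A: v = q/n = 0.004773/0.16 = 0.02983 m/d → t_A = 148/0.02983 = 4961 d
Zone B: v = q/n = 0.004773/0.35 = 0.01364 m/d → t_B = 233/0.01364 = 17080 d
Total t = 4961 + 17080 = 22050 d
   = 22050 / 365 = 60.4 yr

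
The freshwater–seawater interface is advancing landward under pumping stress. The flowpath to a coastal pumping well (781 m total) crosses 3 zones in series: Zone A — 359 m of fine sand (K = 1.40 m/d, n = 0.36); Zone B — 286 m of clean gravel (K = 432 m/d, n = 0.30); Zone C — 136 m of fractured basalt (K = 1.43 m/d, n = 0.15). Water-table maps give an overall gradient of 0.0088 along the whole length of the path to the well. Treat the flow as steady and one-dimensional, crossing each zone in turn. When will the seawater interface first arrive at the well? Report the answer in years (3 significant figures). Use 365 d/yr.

33.1 years

Steady 1-D flow in series ⇒ the Darcy flux q is identical in every zone and the zone head losses add (resistances L/K in series).
Σ(L/K) = 359/1.40 + 286/432 + 136/1.43 = 256.4 + 0.6620 + 95.10 = 352.2 d
K_eq = L_total / Σ(L/K) = 781 / 352.2 = 2.218 m/d
q = K_eq · i = 2.218 × 0.0088 = 0.01951 m/d (same in every zone)
Zone A: v = q/n = 0.01951/0.36 = 0.05421 m/d → t_A = 359/0.05421 = 6623 d
Zone B: v = q/n = 0.01951/0.30 = 0.06505 m/d → t_B = 286/0.06505 = 4397 d
Zone C: v = q/n = 0.01951/0.15 = 0.1301 m/d → t_C = 136/0.1301 = 1045 d
Total t = 6623 + 4397 + 1045 = 12070 d
   = 12070 / 365 = 33.1 yr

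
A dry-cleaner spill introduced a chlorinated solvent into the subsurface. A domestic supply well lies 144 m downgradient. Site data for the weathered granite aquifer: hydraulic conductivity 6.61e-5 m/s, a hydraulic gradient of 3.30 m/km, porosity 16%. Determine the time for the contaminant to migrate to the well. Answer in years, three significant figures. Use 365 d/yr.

K = 6.61e-5 m/s × 86400 s/d = 5.711 m/d
Specific discharge q = 5.711 × 0.0033 = 0.01885 m/d
Seepage velocity v = q / n = 0.01885 / 0.16 = 0.1178 m/d
t = L / v = 144 / 0.1178 = 1223 d
   = 1223 / 365 = 3.35 yr

3.35 years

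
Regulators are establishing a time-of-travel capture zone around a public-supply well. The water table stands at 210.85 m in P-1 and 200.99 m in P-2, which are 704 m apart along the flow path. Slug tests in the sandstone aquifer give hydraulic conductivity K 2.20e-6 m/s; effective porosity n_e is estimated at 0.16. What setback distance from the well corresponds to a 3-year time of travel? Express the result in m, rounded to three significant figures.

18.2 m

Hydraulic gradient i = (210.85 − 200.99) / 704 = 9.86 / 704 = 0.01401
K = 2.20e-6 m/s × 86400 s/d = 0.1901 m/d
Specific discharge q = 0.1901 × 0.01401 = 0.002662 m/d
v_s = q/n_e = 0.002662/0.16 = 0.01664 m/d
T = 3 yr × 365 = 1095 d
L = v × T = 0.01664 × 1095 = 18.22 m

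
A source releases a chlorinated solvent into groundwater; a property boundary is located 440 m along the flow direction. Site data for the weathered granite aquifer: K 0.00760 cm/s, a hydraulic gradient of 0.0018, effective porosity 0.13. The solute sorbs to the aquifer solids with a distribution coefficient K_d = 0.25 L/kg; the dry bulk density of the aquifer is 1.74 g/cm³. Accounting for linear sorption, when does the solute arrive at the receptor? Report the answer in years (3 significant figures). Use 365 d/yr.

K = 0.00760 cm/s × 864 = 6.566 m/d
Darcy flux q = K·i = 6.566 × 0.0018 = 0.01182 m/d
v_s = q/n_e = 0.01182/0.13 = 0.09092 m/d
Retardation R = 1 + ρ_b·K_d/n = 1 + 1.74×0.25/0.13 = 4.346
Contaminant velocity v_c = v/R = 0.09092/4.346 = 0.02092 m/d
t = L/v_c = 440/0.02092 = 21030 d
   = 21030/365 = 57.6 yr

57.6 years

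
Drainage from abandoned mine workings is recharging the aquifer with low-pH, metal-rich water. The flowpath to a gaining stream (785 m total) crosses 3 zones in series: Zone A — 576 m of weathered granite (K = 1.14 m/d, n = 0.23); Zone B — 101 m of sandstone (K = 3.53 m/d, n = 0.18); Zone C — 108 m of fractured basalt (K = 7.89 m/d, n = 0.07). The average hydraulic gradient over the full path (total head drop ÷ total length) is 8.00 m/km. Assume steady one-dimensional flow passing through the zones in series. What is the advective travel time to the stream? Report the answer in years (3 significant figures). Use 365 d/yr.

For zones in series the flux q is common to all zones; the equivalent conductivity is the harmonic (thickness-weighted) mean, K_eq = L_total / Σ(L_j/K_j).
Σ(L/K) = 576/1.14 + 101/3.53 + 108/7.89 = 505.3 + 28.61 + 13.69 = 547.6 d
K_eq = L_total / Σ(L/K) = 785 / 547.6 = 1.434 m/d
q = K_eq · i = 1.434 × 0.0080 = 0.01147 m/d (same in every zone)
Zone A: v = q/n = 0.01147/0.23 = 0.04987 m/d → t_A = 576/0.04987 = 11550 d
Zone B: v = q/n = 0.01147/0.18 = 0.06372 m/d → t_B = 101/0.06372 = 1585 d
Zone C: v = q/n = 0.01147/0.07 = 0.1638 m/d → t_C = 108/0.1638 = 659.2 d
Total t = 11550 + 1585 + 659.2 = 13800 d
   = 13800 / 365 = 37.8 yr

37.8 years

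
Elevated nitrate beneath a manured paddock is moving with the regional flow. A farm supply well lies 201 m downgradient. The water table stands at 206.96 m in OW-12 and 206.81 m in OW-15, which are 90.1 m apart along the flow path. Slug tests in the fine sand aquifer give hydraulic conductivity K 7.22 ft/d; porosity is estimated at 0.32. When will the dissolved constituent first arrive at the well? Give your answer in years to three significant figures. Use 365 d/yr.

Hydraulic gradient i = (206.96 − 206.81) / 90.1 = 0.15 / 90.1 = 0.001665
K = 7.22 ft/d × 0.3048 = 2.201 m/d
Specific discharge q = 2.201 × 0.001665 = 0.003664 m/d
v = Ki/n = 2.201·0.001665/0.32 = 0.01145 m/d
t = L / v = 201 / 0.01145 = 17560 d
   = 17560 / 365 = 48.1 yr

48.1 years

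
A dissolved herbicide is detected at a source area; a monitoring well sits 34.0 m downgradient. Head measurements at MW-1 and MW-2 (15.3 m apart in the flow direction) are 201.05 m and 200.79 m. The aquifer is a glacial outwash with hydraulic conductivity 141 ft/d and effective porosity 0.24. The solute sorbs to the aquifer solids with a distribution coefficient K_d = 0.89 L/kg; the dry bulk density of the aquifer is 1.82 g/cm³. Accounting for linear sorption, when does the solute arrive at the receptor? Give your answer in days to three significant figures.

Hydraulic gradient i = (201.05 − 200.79) / 15.3 = 0.26 / 15.3 = 0.01699
K = 141 ft/d × 0.3048 = 42.98 m/d
q = Ki = 42.98 × 0.01699 = 0.7303 m/d
Average linear velocity = 0.7303 / 0.24 = 3.043 m/d
Retardation R = 1 + ρ_b·K_d/n = 1 + 1.82×0.89/0.24 = 7.749
Contaminant velocity v_c = v/R = 3.043/7.749 = 0.3927 m/d
t = L/v_c = 34.0/0.3927 = 86.58 d

86.6 days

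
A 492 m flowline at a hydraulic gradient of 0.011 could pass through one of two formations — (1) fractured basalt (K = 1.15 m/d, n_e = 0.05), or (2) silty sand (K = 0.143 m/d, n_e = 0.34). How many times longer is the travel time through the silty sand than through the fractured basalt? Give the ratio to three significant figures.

54.7

Unit 1 (fractured basalt): v = 1.15×0.011/0.05 = 0.2530 m/d, t = 492/0.2530 = 1945 d
Unit 2 (silty sand): v = 0.143×0.011/0.34 = 0.004626 m/d, t = 492/0.004626 = 106300 d
t(silty sand) / t(fractured basalt) = 106300/1945 = 54.7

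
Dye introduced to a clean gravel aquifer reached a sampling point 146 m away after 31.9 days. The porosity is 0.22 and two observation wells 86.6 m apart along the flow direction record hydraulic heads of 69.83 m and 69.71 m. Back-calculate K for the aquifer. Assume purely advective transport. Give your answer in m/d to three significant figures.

Hydraulic gradient i = (69.83 − 69.71) / 86.6 = 0.12 / 86.6 = 0.001386
v = L / t = 146 / 31.9 = 4.577 m/d
K = v · n / i = 4.577 × 0.22 / 0.001386 = 727 m/d

727 m/d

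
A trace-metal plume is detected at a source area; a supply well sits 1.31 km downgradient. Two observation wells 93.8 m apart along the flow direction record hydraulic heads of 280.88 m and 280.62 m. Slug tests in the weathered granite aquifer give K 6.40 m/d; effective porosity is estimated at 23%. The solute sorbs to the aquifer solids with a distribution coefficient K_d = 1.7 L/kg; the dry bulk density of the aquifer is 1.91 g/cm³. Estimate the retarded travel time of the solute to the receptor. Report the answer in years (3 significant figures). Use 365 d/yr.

Hydraulic gradient i = (280.88 − 280.62) / 93.8 = 0.26 / 93.8 = 0.002772
Darcy flux q = K·i = 6.40 × 0.002772 = 0.01774 m/d
Average linear velocity = 0.01774 / 0.23 = 0.07713 m/d
Retardation R = 1 + ρ_b·K_d/n = 1 + 1.91×1.7/0.23 = 15.12
Contaminant velocity v_c = v/R = 0.07713/15.12 = 0.005102 m/d
L = 1.31 km = 1310 m
t = L/v_c = 1310/0.005102 = 256800 d
   = 256800/365 = 703 yr

703 years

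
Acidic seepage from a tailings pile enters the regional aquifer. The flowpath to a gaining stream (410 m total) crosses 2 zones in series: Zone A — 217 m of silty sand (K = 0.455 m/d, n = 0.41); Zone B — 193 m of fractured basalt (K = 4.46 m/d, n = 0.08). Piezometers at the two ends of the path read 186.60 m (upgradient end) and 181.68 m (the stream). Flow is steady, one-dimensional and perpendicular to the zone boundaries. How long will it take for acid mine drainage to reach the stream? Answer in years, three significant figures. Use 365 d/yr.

Total head drop ΔH = 186.60 − 181.68 = 4.92 m
Steady 1-D flow in series ⇒ the Darcy flux q is identical in every zone and the zone head losses add (resistances L/K in series).
Σ(L/K) = 217/0.455 + 193/4.46 = 476.9 + 43.27 = 520.2 d
q = ΔH / Σ(L/K) = 4.92 / 520.2 = 0.009458 m/d (same in every zone)
Zone A: v = q/n = 0.009458/0.41 = 0.02307 m/d → t_A = 217/0.02307 = 9407 d
Zone B: v = q/n = 0.009458/0.08 = 0.1182 m/d → t_B = 193/0.1182 = 1632 d
Total t = 9407 + 1632 = 11040 d
   = 11040 / 365 = 30.2 yr

30.2 years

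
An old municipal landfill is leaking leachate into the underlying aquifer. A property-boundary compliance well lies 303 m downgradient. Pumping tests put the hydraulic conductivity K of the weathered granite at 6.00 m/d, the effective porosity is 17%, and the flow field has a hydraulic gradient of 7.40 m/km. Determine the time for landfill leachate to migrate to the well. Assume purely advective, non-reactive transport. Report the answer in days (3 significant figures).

1160 days

Darcy flux q = K·i = 6.00 × 0.0074 = 0.04440 m/d
v_s = q/n_e = 0.04440/0.17 = 0.2612 m/d
t = L / v = 303 / 0.2612 = 1160 d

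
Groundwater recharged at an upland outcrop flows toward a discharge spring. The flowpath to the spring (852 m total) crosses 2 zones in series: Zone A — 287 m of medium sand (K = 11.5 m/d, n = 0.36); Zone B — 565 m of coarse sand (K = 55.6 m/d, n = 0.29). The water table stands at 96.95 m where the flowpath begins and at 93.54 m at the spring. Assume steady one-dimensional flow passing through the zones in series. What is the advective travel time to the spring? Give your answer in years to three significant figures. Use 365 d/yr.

7.54 years

Total head drop ΔH = 96.95 − 93.54 = 3.41 m
Continuity: the same q passes through each zone, so ΔH = q·Σ(L_j/K_j) — the zones act as resistances in series.
Σ(L/K) = 287/11.5 + 565/55.6 = 24.96 + 10.16 = 35.12 d
q = ΔH / Σ(L/K) = 3.41 / 35.12 = 0.09710 m/d (same in every zone)
Zone A: v = q/n = 0.09710/0.36 = 0.2697 m/d → t_A = 287/0.2697 = 1064 d
Zone B: v = q/n = 0.09710/0.29 = 0.3348 m/d → t_B = 565/0.3348 = 1687 d
Total t = 1064 + 1687 = 2751 d
   = 2751 / 365 = 7.54 yr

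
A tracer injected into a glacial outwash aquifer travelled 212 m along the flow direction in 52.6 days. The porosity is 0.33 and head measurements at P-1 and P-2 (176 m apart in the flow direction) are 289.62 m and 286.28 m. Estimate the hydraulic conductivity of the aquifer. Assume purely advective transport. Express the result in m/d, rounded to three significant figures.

Hydraulic gradient i = (289.62 − 286.28) / 176 = 3.34 / 176 = 0.01898
v = L / t = 212 / 52.6 = 4.030 m/d
K = v · n / i = 4.030 × 0.33 / 0.01898 = 70.1 m/d

70.1 m/d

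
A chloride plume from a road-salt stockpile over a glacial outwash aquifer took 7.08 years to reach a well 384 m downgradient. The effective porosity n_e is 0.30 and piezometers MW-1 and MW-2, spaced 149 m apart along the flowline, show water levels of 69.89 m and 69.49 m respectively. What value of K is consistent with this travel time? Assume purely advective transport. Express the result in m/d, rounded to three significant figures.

16.6 m/d

Hydraulic gradient i = (69.89 − 69.49) / 149 = 0.40 / 149 = 0.002685
t = 7.08 years = 2584 d
v = L / t = 384 / 2584 = 0.1486 m/d
K = v · n / i = 0.1486 × 0.30 / 0.002685 = 16.6 m/d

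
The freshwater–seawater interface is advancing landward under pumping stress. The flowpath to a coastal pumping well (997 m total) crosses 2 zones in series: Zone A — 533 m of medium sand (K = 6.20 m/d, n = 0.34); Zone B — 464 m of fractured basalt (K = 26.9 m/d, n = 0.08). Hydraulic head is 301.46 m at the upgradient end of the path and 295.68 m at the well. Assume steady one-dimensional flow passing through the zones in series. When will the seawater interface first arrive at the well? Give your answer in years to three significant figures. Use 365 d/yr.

10.7 years

Total head drop ΔH = 301.46 − 295.68 = 5.78 m
Continuity: the same q passes through each zone, so ΔH = q·Σ(L_j/K_j) — the zones act as resistances in series.
Σ(L/K) = 533/6.20 + 464/26.9 = 85.97 + 17.25 = 103.2 d
q = ΔH / Σ(L/K) = 5.78 / 103.2 = 0.05600 m/d (same in every zone)
Zone A: v = q/n = 0.05600/0.34 = 0.1647 m/d → t_A = 533/0.1647 = 3236 d
Zone B: v = q/n = 0.05600/0.08 = 0.7000 m/d → t_B = 464/0.7000 = 662.9 d
Total t = 3236 + 662.9 = 3899 d
   = 3899 / 365 = 10.7 yr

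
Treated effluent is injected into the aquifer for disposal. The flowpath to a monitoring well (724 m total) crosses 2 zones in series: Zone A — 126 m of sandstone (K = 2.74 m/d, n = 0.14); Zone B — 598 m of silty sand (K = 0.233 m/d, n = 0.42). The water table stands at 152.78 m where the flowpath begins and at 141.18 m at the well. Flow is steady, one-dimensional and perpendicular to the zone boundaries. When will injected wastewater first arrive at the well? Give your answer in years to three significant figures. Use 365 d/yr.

166 years

Total head drop ΔH = 152.78 − 141.18 = 11.60 m
Continuity: the same q passes through each zone, so ΔH = q·Σ(L_j/K_j) — the zones act as resistances in series.
Σ(L/K) = 126/2.74 + 598/0.233 = 45.99 + 2567 = 2613 d
q = ΔH / Σ(L/K) = 11.60 / 2613 = 0.004440 m/d (same in every zone)
Zone A: v = q/n = 0.004440/0.14 = 0.03172 m/d → t_A = 126/0.03172 = 3973 d
Zone B: v = q/n = 0.004440/0.42 = 0.01057 m/d → t_B = 598/0.01057 = 56570 d
Total t = 3973 + 56570 = 60540 d
   = 60540 / 365 = 166 yr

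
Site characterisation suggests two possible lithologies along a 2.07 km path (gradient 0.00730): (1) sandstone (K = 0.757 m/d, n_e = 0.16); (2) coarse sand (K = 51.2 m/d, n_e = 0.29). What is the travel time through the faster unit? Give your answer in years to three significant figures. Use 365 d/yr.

4.40 years

Unit 1 (sandstone): v = 0.757×0.0073/0.16 = 0.03454 m/d, t = 2070/0.03454 = 59930 d
Unit 2 (coarse sand): v = 51.2×0.0073/0.29 = 1.289 m/d, t = 2070/1.289 = 1606 d
Faster: 1606 d / 365 = 4.40 yr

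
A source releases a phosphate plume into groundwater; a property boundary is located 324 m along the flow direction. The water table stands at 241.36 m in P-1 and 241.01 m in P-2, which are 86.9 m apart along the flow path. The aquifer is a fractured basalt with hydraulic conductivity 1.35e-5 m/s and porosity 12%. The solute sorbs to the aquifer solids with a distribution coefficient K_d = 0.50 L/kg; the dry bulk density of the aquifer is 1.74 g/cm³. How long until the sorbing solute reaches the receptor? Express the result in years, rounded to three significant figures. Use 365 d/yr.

187 years

Hydraulic gradient i = (241.36 − 241.01) / 86.9 = 0.35 / 86.9 = 0.004028
K = 1.35e-5 m/s × 86400 s/d = 1.166 m/d
q = Ki = 1.166 × 0.004028 = 0.004698 m/d
v_s = q/n_e = 0.004698/0.12 = 0.03915 m/d
Retardation R = 1 + ρ_b·K_d/n = 1 + 1.74×0.50/0.12 = 8.250
Contaminant velocity v_c = v/R = 0.03915/8.250 = 0.004745 m/d
t = L/v_c = 324/0.004745 = 68280 d
   = 68280/365 = 187 yr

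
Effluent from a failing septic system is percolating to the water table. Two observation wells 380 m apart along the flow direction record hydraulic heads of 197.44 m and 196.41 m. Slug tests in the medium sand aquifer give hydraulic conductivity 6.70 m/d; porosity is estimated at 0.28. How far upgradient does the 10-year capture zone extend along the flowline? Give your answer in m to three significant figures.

237 m

Hydraulic gradient i = (197.44 − 196.41) / 380 = 1.03 / 380 = 0.002711
Specific discharge q = 6.70 × 0.002711 = 0.01816 m/d
v = Ki/n = 6.70·0.002711/0.28 = 0.06486 m/d
T = 10 yr × 365 = 3650 d
L = v × T = 0.06486 × 3650 = 236.7 m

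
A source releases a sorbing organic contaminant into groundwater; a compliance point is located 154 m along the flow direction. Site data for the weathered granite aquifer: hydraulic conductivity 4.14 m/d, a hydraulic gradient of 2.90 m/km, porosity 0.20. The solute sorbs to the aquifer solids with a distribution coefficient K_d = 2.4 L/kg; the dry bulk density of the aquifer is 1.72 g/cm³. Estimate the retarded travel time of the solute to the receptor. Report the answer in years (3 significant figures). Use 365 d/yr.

q = Ki = 4.14 × 0.0029 = 0.01201 m/d
v_s = q/n_e = 0.01201/0.20 = 0.06003 m/d
Retardation R = 1 + ρ_b·K_d/n = 1 + 1.72×2.4/0.20 = 21.64
Contaminant velocity v_c = v/R = 0.06003/21.64 = 0.002774 m/d
t = L/v_c = 154/0.002774 = 55510 d
   = 55510/365 = 152 yr

152 years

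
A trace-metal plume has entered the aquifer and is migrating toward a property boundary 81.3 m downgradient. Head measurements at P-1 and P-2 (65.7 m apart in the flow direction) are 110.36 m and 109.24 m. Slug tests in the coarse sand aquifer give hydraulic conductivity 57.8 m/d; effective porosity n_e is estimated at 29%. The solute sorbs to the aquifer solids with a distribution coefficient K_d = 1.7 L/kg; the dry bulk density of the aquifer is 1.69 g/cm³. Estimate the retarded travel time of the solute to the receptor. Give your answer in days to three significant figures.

261 days

Hydraulic gradient i = (110.36 − 109.24) / 65.7 = 1.12 / 65.7 = 0.01705
q = Ki = 57.8 × 0.01705 = 0.9853 m/d
Seepage velocity v = q / n = 0.9853 / 0.29 = 3.398 m/d
Retardation R = 1 + ρ_b·K_d/n = 1 + 1.69×1.7/0.29 = 10.91
Contaminant velocity v_c = v/R = 3.398/10.91 = 0.3115 m/d
t = L/v_c = 81.3/0.3115 = 261.0 d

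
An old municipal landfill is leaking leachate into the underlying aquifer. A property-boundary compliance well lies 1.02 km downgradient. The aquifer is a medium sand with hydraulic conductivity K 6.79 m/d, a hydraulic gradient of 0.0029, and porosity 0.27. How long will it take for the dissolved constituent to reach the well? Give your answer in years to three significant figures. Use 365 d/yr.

Darcy flux q = K·i = 6.79 × 0.0029 = 0.01969 m/d
v = Ki/n = 6.79·0.0029/0.27 = 0.07293 m/d
L = 1.02 km = 1020 m
t = L / v = 1020 / 0.07293 = 13990 d
   = 13990 / 365 = 38.3 yr

38.3 years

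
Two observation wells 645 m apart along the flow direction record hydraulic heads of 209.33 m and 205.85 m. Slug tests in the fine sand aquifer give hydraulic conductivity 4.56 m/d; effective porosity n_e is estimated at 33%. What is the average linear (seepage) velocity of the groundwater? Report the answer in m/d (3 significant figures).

0.0746 m/d

Hydraulic gradient i = (209.33 − 205.85) / 645 = 3.48 / 645 = 0.005395
Darcy flux q = K·i = 4.56 × 0.005395 = 0.02460 m/d
Average linear velocity = 0.02460 / 0.33 = 0.07455 m/d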